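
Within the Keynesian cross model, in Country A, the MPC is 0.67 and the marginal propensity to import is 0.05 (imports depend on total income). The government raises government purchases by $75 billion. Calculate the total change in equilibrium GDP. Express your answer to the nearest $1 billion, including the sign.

+$197 billion

Government-spending multiplier = 1/(1 − c + m) = 1/(1 − 0.67 + 0.05) = 1/0.38 ≈ 2.632.
ΔY = k × ΔG = (+$75 billion) / 0.38 ≈ +$197 billion.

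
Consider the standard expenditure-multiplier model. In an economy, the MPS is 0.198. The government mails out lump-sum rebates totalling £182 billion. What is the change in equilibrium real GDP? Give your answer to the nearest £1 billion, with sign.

MPC = 1 − MPS = 1 − 0.198 = 0.802.
A lump-sum tax change of −£182 billion shifts disposable income by +£182 billion; first-round consumption changes by −c × ΔT = −0.802 × (−£182 billion) = +£145.964 billion.
Expenditure multiplier = 1/(1 − MPC) = 1/(1 − 0.802) = 1/0.198 ≈ 5.051.
The tax multiplier is −c × k ≈ −4.051, so ΔY = k × (−c·ΔT) = (+£145.964 billion) / 0.198 ≈ +£737 billion.

+£737 billion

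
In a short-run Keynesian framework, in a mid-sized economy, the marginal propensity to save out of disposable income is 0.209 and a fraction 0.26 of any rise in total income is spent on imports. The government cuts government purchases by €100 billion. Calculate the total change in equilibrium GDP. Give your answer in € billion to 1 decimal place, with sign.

MPC = 1 − MPS = 1 − 0.209 = 0.791.
Expenditure multiplier = 1/(1 − c + m) = 1/(1 − 0.791 + 0.26) = 1/0.469 ≈ 2.132.
ΔY = k × ΔG = (−€100 billion) / 0.469 ≈ −€213.2 billion.

−€213.2 billion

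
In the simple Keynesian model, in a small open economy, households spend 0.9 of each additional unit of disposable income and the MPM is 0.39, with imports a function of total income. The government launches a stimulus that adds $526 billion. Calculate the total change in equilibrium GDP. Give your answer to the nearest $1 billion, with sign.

Spending multiplier = 1/(1 − c + m) = 1/(1 − 0.9 + 0.39) = 1/0.49 ≈ 2.041.
ΔY = k × ΔG = (+$526 billion) / 0.49 ≈ +$1,073 billion.

+$1,073 billion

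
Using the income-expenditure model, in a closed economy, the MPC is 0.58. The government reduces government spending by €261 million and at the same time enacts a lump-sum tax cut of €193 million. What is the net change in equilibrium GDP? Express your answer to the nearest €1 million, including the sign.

−€355 million

Expenditure multiplier = 1/(1 − MPC) = 1/(1 − 0.58) = 1/0.42 ≈ 2.381.
ΔG contributes k·ΔG = (−€261 million) / 0.42 ≈ −€621.4 million.
ΔT of −€193 million changes first-round spending by −c·ΔT = +€111.94 million, contributing k·(−c·ΔT) = (+€111.94 million) / 0.42 ≈ +€266.5 million.
Net ΔY = k(ΔG − c·ΔT) = (−€149.06 million) / 0.42 ≈ −€355 million.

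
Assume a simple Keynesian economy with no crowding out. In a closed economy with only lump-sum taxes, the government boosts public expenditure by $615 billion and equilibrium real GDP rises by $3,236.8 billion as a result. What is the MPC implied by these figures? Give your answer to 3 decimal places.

0.810

Implied spending multiplier k = ΔY/ΔG = 3,236.8/615 ≈ 5.2631.
Since k = 1/(1 − MPC), MPC = 1 − 1/k = 1 − ΔG/ΔY = 1 − 615/3,236.8 ≈ 0.810.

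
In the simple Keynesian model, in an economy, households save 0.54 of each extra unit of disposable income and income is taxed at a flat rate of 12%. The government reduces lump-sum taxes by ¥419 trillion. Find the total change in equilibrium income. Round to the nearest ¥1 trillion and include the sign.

MPC = 1 − MPS = 1 − 0.54 = 0.46.
A lump-sum tax change of −¥419 trillion shifts disposable income by +¥419 trillion; first-round consumption changes by −c × ΔT = −0.46 × (−¥419 trillion) = +¥192.74 trillion.
Expenditure multiplier = 1/(1 − c(1−t)) = 1/(1 − 0.46×0.88) = 1/0.5952 ≈ 1.68.
The tax multiplier is −c × k ≈ −0.773, so ΔY = k × (−c·ΔT) = (+¥192.74 trillion) / 0.5952 ≈ +¥324 trillion.

+¥324 trillion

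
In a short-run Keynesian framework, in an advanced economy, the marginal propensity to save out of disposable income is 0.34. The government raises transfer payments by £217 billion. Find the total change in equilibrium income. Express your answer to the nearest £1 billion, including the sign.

+£421 billion

MPC = 1 − MPS = 1 − 0.34 = 0.66.
The transfer change shifts disposable income by +£217 billion, so first-round consumption changes by c·ΔTR = 0.66 × (+£217 billion) = +£143.22 billion.
Expenditure multiplier = 1/(1 − MPC) = 1/(1 − 0.66) = 1/0.34 ≈ 2.941.
The transfer multiplier is c × k ≈ 1.941, so ΔY = k × (c·ΔTR) = (+£143.22 billion) / 0.34 ≈ +£421 billion.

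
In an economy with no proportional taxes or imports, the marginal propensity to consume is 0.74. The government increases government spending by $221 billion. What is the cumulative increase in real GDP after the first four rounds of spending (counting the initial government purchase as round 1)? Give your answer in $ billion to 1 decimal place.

$595.1 billion

Round 1 adds ΔG = $221 billion; each later round is MPC = 0.74 times the previous.
After 4 rounds: 221 + 163.54 + 121.0196 + 89.554504 = ΔG·(1 − c^4)/(1 − c) = 221 × (1 − 0.29986576)/0.26 ≈ $595.1 billion.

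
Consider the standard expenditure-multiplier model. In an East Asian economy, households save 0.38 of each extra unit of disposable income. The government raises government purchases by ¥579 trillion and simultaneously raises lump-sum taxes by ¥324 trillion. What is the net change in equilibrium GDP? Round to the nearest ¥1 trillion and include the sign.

MPC = 1 − MPS = 1 − 0.38 = 0.62.
Expenditure multiplier = 1/(1 − MPC) = 1/(1 − 0.62) = 1/0.38 ≈ 2.632.
ΔG contributes k·ΔG = (+¥579 trillion) / 0.38 ≈ +¥1,523.7 trillion.
ΔT of +¥324 trillion changes first-round spending by −c·ΔT = −¥200.88 trillion, contributing k·(−c·ΔT) = (−¥200.88 trillion) / 0.38 ≈ −¥528.6 trillion.
Net ΔY = k(ΔG − c·ΔT) = (+¥378.12 trillion) / 0.38 ≈ +¥995 trillion.

+¥995 trillion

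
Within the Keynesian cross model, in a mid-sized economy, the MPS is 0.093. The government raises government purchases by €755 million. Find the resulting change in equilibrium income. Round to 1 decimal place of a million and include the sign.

MPC = 1 − MPS = 1 − 0.093 = 0.907.
Government-spending multiplier = 1/(1 − MPC) = 1/(1 − 0.907) = 1/0.093 ≈ 10.753.
ΔY = k × ΔG = (+€755 million) / 0.093 ≈ +€8,118.3 million.

+€8,118.3 million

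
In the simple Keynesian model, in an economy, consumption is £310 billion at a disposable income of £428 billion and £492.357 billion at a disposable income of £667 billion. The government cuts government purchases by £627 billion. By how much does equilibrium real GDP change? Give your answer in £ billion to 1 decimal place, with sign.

MPC = ΔC/ΔYd = (492.357 − 310)/(667 − 428) = 182.357/239 = 0.763.
Government-spending multiplier = 1/(1 − MPC) = 1/(1 − 0.763) = 1/0.237 ≈ 4.219.
ΔY = k × ΔG = (−£627 billion) / 0.237 ≈ −£2,645.6 billion.

−£2,645.6 billion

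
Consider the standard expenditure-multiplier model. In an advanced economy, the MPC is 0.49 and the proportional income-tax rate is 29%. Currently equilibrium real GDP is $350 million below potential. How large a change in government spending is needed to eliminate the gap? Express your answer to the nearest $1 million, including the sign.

Spending multiplier = 1/(1 − c(1−t)) = 1/(1 − 0.49×0.71) = 1/0.6521 ≈ 1.534.
Need ΔY = +$350 million, so ΔG = ΔY/k = (+$350 million) × 0.6521 ≈ +$228 million.
The government should increase government spending by $228 million.

+$228 million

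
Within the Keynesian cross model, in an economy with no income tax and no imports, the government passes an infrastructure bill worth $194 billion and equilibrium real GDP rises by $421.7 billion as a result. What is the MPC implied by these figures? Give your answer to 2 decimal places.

0.54

Implied spending multiplier k = ΔY/ΔG = 421.7/194 ≈ 2.1737.
Since k = 1/(1 − MPC), MPC = 1 − 1/k = 1 − ΔG/ΔY = 1 − 194/421.7 ≈ 0.54.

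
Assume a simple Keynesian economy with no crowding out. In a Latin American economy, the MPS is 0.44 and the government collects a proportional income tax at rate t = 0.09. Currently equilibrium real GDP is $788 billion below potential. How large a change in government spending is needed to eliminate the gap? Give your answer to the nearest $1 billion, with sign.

MPC = 1 − MPS = 1 − 0.44 = 0.56.
Spending multiplier = 1/(1 − c(1−t)) = 1/(1 − 0.56×0.91) = 1/0.4904 ≈ 2.039.
Need ΔY = +$788 billion, so ΔG = ΔY/k = (+$788 billion) × 0.4904 ≈ +$386 billion.
The government should increase government spending by $386 billion.

+$386 billion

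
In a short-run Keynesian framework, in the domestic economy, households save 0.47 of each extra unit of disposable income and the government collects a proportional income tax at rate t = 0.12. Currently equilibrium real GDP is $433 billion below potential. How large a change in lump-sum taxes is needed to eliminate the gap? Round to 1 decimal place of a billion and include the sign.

MPC = 1 − MPS = 1 − 0.47 = 0.53.
Spending multiplier = 1/(1 − c(1−t)) = 1/(1 − 0.53×0.88) = 1/0.5336 ≈ 1.874.
Tax multiplier = −c·k = −0.53/0.5336 ≈ −0.993. Need ΔY = +$433 billion, so ΔT = ΔY/(−c·k) = −(+$433 billion) × 0.5336 / 0.53 ≈ −$435.9 billion.
The government should cut lump-sum taxes by $435.9 billion.

−$435.9 billion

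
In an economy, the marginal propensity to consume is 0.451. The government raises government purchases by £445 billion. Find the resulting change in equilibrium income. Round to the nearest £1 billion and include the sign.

+£811 billion

Government-spending multiplier = 1/(1 − MPC) = 1/(1 − 0.451) = 1/0.549 ≈ 1.821.
ΔY = k × ΔG = (+£445 billion) / 0.549 ≈ +£811 billion.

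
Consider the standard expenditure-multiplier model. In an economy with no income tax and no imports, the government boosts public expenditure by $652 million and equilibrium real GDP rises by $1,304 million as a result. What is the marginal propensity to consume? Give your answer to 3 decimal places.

0.500

Implied spending multiplier k = ΔY/ΔG = 1,304/652 = 2.
Since k = 1/(1 − MPC), MPC = 1 − 1/k = 1 − ΔG/ΔY = 1 − 652/1,304 = 0.500.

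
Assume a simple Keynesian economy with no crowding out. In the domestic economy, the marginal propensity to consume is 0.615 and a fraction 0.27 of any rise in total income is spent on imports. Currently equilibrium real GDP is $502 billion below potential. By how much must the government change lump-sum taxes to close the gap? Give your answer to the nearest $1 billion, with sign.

−$535 billion

Spending multiplier = 1/(1 − c + m) = 1/(1 − 0.615 + 0.27) = 1/0.655 ≈ 1.527.
Tax multiplier = −c·k = −0.615/0.655 ≈ −0.939. Need ΔY = +$502 billion, so ΔT = ΔY/(−c·k) = −(+$502 billion) × 0.655 / 0.615 ≈ −$535 billion.
The government should cut lump-sum taxes by $535 billion.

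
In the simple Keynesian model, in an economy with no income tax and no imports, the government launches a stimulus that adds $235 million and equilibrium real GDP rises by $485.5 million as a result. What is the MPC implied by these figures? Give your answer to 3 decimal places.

Implied spending multiplier k = ΔY/ΔG = 485.5/235 ≈ 2.066.
Since k = 1/(1 − MPC), MPC = 1 − 1/k = 1 − ΔG/ΔY = 1 − 235/485.5 ≈ 0.516.

0.516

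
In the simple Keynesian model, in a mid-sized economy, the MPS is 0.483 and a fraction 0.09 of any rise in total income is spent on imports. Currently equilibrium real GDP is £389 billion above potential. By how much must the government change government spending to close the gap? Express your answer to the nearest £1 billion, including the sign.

MPC = 1 − MPS = 1 − 0.483 = 0.517.
Spending multiplier = 1/(1 − c + m) = 1/(1 − 0.517 + 0.09) = 1/0.573 ≈ 1.745.
Need ΔY = −£389 billion, so ΔG = ΔY/k = (−£389 billion) × 0.573 ≈ −£223 billion.
The government should cut government spending by £223 billion.

−£223 billion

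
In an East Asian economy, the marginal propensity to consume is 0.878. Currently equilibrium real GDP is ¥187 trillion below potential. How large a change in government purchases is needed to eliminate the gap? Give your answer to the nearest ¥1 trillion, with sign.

+¥23 trillion

Spending multiplier = 1/(1 − MPC) = 1/(1 − 0.878) = 1/0.122 ≈ 8.197.
Need ΔY = +¥187 trillion, so ΔG = ΔY/k = (+¥187 trillion) × 0.122 ≈ +¥23 trillion.
The government should increase government purchases by ¥23 trillion.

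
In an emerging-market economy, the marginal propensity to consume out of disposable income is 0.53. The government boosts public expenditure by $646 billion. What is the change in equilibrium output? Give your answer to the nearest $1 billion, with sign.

+$1,374 billion

Spending multiplier = 1/(1 − MPC) = 1/(1 − 0.53) = 1/0.47 ≈ 2.128.
ΔY = k × ΔG = (+$646 billion) / 0.47 ≈ +$1,374 billion.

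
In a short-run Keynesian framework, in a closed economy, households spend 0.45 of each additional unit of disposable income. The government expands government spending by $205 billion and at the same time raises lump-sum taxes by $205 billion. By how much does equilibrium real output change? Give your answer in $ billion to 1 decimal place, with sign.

+$205.0 billion

Expenditure multiplier = 1/(1 − MPC) = 1/(1 − 0.45) = 1/0.55 ≈ 1.818.
ΔG contributes k·ΔG = (+$205 billion) / 0.55 ≈ +$372.7 billion.
ΔT of +$205 billion changes first-round spending by −c·ΔT = −$92.25 billion, contributing k·(−c·ΔT) = (−$92.25 billion) / 0.55 ≈ −$167.7 billion.
With ΔG = ΔT and no other leakages, the balanced-budget multiplier is 1, so ΔY = ΔG = +$205 billion.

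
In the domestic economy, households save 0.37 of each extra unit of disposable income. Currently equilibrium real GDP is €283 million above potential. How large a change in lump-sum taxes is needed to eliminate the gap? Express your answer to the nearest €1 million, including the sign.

MPC = 1 − MPS = 1 − 0.37 = 0.63.
Spending multiplier = 1/(1 − MPC) = 1/(1 − 0.63) = 1/0.37 ≈ 2.703.
Tax multiplier = −c·k = −0.63/0.37 ≈ −1.703. Need ΔY = −€283 million, so ΔT = ΔY/(−c·k) = −(−€283 million) × 0.37 / 0.63 ≈ +€166 million.
The government should raise lump-sum taxes by €166 million.

+€166 million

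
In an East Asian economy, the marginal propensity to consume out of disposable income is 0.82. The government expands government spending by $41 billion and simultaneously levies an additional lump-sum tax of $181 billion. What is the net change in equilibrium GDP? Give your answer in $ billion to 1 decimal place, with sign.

−$596.8 billion

Expenditure multiplier = 1/(1 − MPC) = 1/(1 − 0.82) = 1/0.18 ≈ 5.556.
ΔG contributes k·ΔG = (+$41 billion) / 0.18 ≈ +$227.8 billion.
ΔT of +$181 billion changes first-round spending by −c·ΔT = −$148.42 billion, contributing k·(−c·ΔT) = (−$148.42 billion) / 0.18 ≈ −$824.6 billion.
Net ΔY = k(ΔG − c·ΔT) = (−$107.42 billion) / 0.18 ≈ −$596.8 billion.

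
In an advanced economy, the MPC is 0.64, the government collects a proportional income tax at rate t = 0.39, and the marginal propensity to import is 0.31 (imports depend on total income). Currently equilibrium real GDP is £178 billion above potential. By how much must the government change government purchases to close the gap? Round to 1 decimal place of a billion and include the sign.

−£163.7 billion

Spending multiplier = 1/(1 − c(1−t) + m) = 1/(1 − 0.64×0.61 + 0.31) = 1/0.9196 ≈ 1.087.
Need ΔY = −£178 billion, so ΔG = ΔY/k = (−£178 billion) × 0.9196 ≈ −£163.7 billion.
The government should cut government purchases by £163.7 billion.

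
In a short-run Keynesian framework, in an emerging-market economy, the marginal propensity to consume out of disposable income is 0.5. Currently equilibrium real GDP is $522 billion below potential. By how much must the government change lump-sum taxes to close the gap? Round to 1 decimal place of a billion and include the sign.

Spending multiplier = 1/(1 − MPC) = 1/(1 − 0.5) = 1/0.5 = 2.
Tax multiplier = −c·k = −0.5/0.5 = −1. Need ΔY = +$522 billion, so ΔT = ΔY/(−c·k) = −(+$522 billion) × 0.5 / 0.5 = −$522 billion.
The government should cut lump-sum taxes by $522 billion.

−$522.0 billion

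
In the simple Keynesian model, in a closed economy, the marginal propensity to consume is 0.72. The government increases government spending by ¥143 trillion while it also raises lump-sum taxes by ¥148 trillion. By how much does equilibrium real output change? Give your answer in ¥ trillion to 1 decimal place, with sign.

+¥130.1 trillion

Expenditure multiplier = 1/(1 − MPC) = 1/(1 − 0.72) = 1/0.28 ≈ 3.571.
ΔG contributes k·ΔG = (+¥143 trillion) / 0.28 ≈ +¥510.7 trillion.
ΔT of +¥148 trillion changes first-round spending by −c·ΔT = −¥106.56 trillion, contributing k·(−c·ΔT) = (−¥106.56 trillion) / 0.28 ≈ −¥380.6 trillion.
Net ΔY = k(ΔG − c·ΔT) = (+¥36.44 trillion) / 0.28 ≈ +¥130.1 trillion.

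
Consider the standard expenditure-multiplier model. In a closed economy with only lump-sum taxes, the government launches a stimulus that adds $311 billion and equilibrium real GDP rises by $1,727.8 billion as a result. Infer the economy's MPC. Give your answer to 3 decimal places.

0.820

Implied spending multiplier k = ΔY/ΔG = 1,727.8/311 ≈ 5.5556.
Since k = 1/(1 − MPC), MPC = 1 − 1/k = 1 − ΔG/ΔY = 1 − 311/1,727.8 ≈ 0.820.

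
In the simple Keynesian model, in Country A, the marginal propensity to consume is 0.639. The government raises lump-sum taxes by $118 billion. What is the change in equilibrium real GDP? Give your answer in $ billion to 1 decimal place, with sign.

−$208.9 billion

A lump-sum tax change of +$118 billion shifts disposable income by −$118 billion; first-round consumption changes by −c × ΔT = −0.639 × (+$118 billion) = −$75.402 billion.
Expenditure multiplier = 1/(1 − MPC) = 1/(1 − 0.639) = 1/0.361 ≈ 2.77.
The tax multiplier is −c × k ≈ −1.77, so ΔY = k × (−c·ΔT) = (−$75.402 billion) / 0.361 ≈ −$208.9 billion.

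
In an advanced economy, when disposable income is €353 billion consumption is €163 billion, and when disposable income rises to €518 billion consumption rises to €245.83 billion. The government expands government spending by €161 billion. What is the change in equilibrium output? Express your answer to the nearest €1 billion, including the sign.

+€323 billion

MPC = ΔC/ΔYd = (245.83 − 163)/(518 − 353) = 82.83/165 = 0.502.
Government-spending multiplier = 1/(1 − MPC) = 1/(1 − 0.502) = 1/0.498 ≈ 2.008.
ΔY = k × ΔG = (+€161 billion) / 0.498 ≈ +€323 billion.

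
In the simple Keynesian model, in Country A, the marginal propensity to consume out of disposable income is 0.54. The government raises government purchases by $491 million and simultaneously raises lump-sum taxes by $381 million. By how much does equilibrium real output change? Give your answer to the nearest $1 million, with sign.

+$620 million

Expenditure multiplier = 1/(1 − MPC) = 1/(1 − 0.54) = 1/0.46 ≈ 2.174.
ΔG contributes k·ΔG = (+$491 million) / 0.46 ≈ +$1,067.4 million.
ΔT of +$381 million changes first-round spending by −c·ΔT = −$205.74 million, contributing k·(−c·ΔT) = (−$205.74 million) / 0.46 ≈ −$447.3 million.
Net ΔY = k(ΔG − c·ΔT) = (+$285.26 million) / 0.46 ≈ +$620 million.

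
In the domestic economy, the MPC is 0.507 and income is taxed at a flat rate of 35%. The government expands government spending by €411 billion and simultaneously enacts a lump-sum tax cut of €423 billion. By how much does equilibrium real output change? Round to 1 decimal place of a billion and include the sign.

+€932.9 billion

Expenditure multiplier = 1/(1 − c(1−t)) = 1/(1 − 0.507×0.65) = 1/0.67045 ≈ 1.492.
ΔG contributes k·ΔG = (+€411 billion) / 0.67045 ≈ +€613 billion.
ΔT of −€423 billion changes first-round spending by −c·ΔT = +€214.461 billion, contributing k·(−c·ΔT) = (+€214.461 billion) / 0.67045 ≈ +€319.9 billion.
Net ΔY = k(ΔG − c·ΔT) = (+€625.461 billion) / 0.67045 ≈ +€932.9 billion.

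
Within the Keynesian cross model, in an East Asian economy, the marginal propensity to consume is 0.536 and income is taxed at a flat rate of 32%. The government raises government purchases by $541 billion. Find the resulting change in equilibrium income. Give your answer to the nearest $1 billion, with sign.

Government-spending multiplier = 1/(1 − c(1−t)) = 1/(1 − 0.536×0.68) = 1/0.63552 ≈ 1.574.
ΔY = k × ΔG = (+$541 billion) / 0.63552 ≈ +$851 billion.

+$851 billion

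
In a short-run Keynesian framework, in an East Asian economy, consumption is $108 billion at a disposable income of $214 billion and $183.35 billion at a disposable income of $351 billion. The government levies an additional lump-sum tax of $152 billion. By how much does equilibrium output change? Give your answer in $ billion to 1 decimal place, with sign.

MPC = ΔC/ΔYd = (183.35 − 108)/(351 − 214) = 75.35/137 = 0.55.
A lump-sum tax change of +$152 billion shifts disposable income by −$152 billion; first-round consumption changes by −c × ΔT = −0.55 × (+$152 billion) = −$83.6 billion.
Expenditure multiplier = 1/(1 − MPC) = 1/(1 − 0.55) = 1/0.45 ≈ 2.222.
The tax multiplier is −c × k ≈ −1.222, so ΔY = k × (−c·ΔT) = (−$83.6 billion) / 0.45 ≈ −$185.8 billion.

−$185.8 billion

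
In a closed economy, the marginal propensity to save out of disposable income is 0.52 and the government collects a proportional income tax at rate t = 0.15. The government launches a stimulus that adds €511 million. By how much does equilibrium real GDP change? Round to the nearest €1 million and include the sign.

+€863 million

MPC = 1 − MPS = 1 − 0.52 = 0.48.
Spending multiplier = 1/(1 − c(1−t)) = 1/(1 − 0.48×0.85) = 1/0.592 ≈ 1.689.
ΔY = k × ΔG = (+€511 million) / 0.592 ≈ +€863 million.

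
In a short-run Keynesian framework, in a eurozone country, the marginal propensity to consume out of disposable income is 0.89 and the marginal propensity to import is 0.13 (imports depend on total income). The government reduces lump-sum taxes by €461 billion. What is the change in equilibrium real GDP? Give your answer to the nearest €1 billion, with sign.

A lump-sum tax change of −€461 billion shifts disposable income by +€461 billion; first-round consumption changes by −c × ΔT = −0.89 × (−€461 billion) = +€410.29 billion.
Expenditure multiplier = 1/(1 − c + m) = 1/(1 − 0.89 + 0.13) = 1/0.24 ≈ 4.167.
The tax multiplier is −c × k ≈ −3.708, so ΔY = k × (−c·ΔT) = (+€410.29 billion) / 0.24 ≈ +€1,710 billion.

+€1,710 billion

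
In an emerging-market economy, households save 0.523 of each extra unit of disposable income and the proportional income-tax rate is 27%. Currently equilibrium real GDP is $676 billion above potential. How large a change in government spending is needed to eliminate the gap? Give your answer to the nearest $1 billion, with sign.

MPC = 1 − MPS = 1 − 0.523 = 0.477.
Spending multiplier = 1/(1 − c(1−t)) = 1/(1 − 0.477×0.73) = 1/0.65179 ≈ 1.534.
Need ΔY = −$676 billion, so ΔG = ΔY/k = (−$676 billion) × 0.65179 ≈ −$441 billion.
The government should cut government spending by $441 billion.

−$441 billion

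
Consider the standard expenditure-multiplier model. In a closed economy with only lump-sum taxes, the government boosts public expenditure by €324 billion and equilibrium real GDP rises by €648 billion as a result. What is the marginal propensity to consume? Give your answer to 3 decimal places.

Implied spending multiplier k = ΔY/ΔG = 648/324 = 2.
Since k = 1/(1 − MPC), MPC = 1 − 1/k = 1 − ΔG/ΔY = 1 − 324/648 = 0.500.

0.500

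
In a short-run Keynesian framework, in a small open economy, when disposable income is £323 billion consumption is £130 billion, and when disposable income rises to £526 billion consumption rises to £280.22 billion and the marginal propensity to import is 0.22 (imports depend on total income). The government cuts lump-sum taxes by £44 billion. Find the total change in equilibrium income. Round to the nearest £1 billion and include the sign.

+£68 billion

MPC = ΔC/ΔYd = (280.22 − 130)/(526 − 323) = 150.22/203 = 0.74.
A lump-sum tax change of −£44 billion shifts disposable income by +£44 billion; first-round consumption changes by −c × ΔT = −0.74 × (−£44 billion) = +£32.56 billion.
Expenditure multiplier = 1/(1 − c + m) = 1/(1 − 0.74 + 0.22) = 1/0.48 ≈ 2.083.
The tax multiplier is −c × k ≈ −1.542, so ΔY = k × (−c·ΔT) = (+£32.56 billion) / 0.48 ≈ +£68 billion.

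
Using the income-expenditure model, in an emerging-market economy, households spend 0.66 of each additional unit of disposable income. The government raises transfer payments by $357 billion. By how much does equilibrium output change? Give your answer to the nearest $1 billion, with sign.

+$693 billion

The transfer change shifts disposable income by +$357 billion, so first-round consumption changes by c·ΔTR = 0.66 × (+$357 billion) = +$235.62 billion.
Expenditure multiplier = 1/(1 − MPC) = 1/(1 − 0.66) = 1/0.34 ≈ 2.941.
The transfer multiplier is c × k ≈ 1.941, so ΔY = k × (c·ΔTR) = (+$235.62 billion) / 0.34 = +$693 billion.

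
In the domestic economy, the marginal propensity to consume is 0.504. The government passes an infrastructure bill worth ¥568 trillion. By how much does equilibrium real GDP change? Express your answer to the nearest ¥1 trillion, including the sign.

+¥1,145 trillion

Expenditure multiplier = 1/(1 − MPC) = 1/(1 − 0.504) = 1/0.496 ≈ 2.016.
ΔY = k × ΔG = (+¥568 trillion) / 0.496 ≈ +¥1,145 trillion.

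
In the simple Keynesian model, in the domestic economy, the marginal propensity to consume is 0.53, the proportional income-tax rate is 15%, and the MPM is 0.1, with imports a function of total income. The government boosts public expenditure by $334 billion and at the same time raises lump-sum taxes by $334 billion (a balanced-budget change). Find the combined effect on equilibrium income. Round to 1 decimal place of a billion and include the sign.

Expenditure multiplier = 1/(1 − c(1−t) + m) = 1/(1 − 0.53×0.85 + 0.1) = 1/0.6495 ≈ 1.54.
ΔG contributes k·ΔG = (+$334 billion) / 0.6495 ≈ +$514.2 billion.
ΔT of +$334 billion changes first-round spending by −c·ΔT = −$177.02 billion, contributing k·(−c·ΔT) = (−$177.02 billion) / 0.6495 ≈ −$272.5 billion.
Net ΔY = k(ΔG − c·ΔT) = (+$156.98 billion) / 0.6495 ≈ +$241.7 billion.

+$241.7 billion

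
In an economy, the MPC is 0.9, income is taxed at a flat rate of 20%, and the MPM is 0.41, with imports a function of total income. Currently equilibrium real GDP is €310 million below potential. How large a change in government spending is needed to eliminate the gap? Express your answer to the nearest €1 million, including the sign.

Spending multiplier = 1/(1 − c(1−t) + m) = 1/(1 − 0.9×0.8 + 0.41) = 1/0.69 ≈ 1.449.
Need ΔY = +€310 million, so ΔG = ΔY/k = (+€310 million) × 0.69 ≈ +€214 million.
The government should increase government spending by €214 million.

+€214 million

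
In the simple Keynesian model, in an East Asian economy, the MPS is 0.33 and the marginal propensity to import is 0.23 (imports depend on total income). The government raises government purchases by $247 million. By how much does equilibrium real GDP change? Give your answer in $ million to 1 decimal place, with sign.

+$441.1 million

MPC = 1 − MPS = 1 − 0.33 = 0.67.
Government-spending multiplier = 1/(1 − c + m) = 1/(1 − 0.67 + 0.23) = 1/0.56 ≈ 1.786.
ΔY = k × ΔG = (+$247 million) / 0.56 ≈ +$441.1 million.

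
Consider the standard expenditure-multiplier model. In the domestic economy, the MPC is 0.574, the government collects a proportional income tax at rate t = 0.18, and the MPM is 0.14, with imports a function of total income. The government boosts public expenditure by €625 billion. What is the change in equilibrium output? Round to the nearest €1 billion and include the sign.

+€934 billion

Government-spending multiplier = 1/(1 − c(1−t) + m) = 1/(1 − 0.574×0.82 + 0.14) = 1/0.66932 ≈ 1.494.
ΔY = k × ΔG = (+€625 billion) / 0.66932 ≈ +€934 billion.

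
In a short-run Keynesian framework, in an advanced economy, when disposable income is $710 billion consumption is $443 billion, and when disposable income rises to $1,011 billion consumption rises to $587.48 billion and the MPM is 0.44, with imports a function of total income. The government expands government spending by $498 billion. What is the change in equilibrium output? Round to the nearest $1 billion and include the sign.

+$519 billion

MPC = ΔC/ΔYd = (587.48 − 443)/(1,011 − 710) = 144.48/301 = 0.48.
Spending multiplier = 1/(1 − c + m) = 1/(1 − 0.48 + 0.44) = 1/0.96 ≈ 1.042.
ΔY = k × ΔG = (+$498 billion) / 0.96 ≈ +$519 billion.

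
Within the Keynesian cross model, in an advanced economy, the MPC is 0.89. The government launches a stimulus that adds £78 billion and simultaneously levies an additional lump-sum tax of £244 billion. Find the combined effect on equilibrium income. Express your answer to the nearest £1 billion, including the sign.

−£1,265 billion

Expenditure multiplier = 1/(1 − MPC) = 1/(1 − 0.89) = 1/0.11 ≈ 9.091.
ΔG contributes k·ΔG = (+£78 billion) / 0.11 ≈ +£709.1 billion.
ΔT of +£244 billion changes first-round spending by −c·ΔT = −£217.16 billion, contributing k·(−c·ΔT) = (−£217.16 billion) / 0.11 ≈ −£1,974.2 billion.
Net ΔY = k(ΔG − c·ΔT) = (−£139.16 billion) / 0.11 ≈ −£1,265 billion.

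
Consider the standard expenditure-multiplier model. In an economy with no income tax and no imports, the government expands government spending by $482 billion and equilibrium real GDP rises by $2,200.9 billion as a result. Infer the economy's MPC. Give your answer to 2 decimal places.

0.78

Implied spending multiplier k = ΔY/ΔG = 2,200.9/482 ≈ 4.5662.
Since k = 1/(1 − MPC), MPC = 1 − 1/k = 1 − ΔG/ΔY = 1 − 482/2,200.9 ≈ 0.78.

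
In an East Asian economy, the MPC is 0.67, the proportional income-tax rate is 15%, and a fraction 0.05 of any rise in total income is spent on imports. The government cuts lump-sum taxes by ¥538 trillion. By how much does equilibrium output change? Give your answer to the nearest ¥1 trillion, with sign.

A lump-sum tax change of −¥538 trillion shifts disposable income by +¥538 trillion; first-round consumption changes by −c × ΔT = −0.67 × (−¥538 trillion) = +¥360.46 trillion.
Expenditure multiplier = 1/(1 − c(1−t) + m) = 1/(1 − 0.67×0.85 + 0.05) = 1/0.4805 ≈ 2.081.
The tax multiplier is −c × k ≈ −1.394, so ΔY = k × (−c·ΔT) = (+¥360.46 trillion) / 0.4805 ≈ +¥750 trillion.

+¥750 trillion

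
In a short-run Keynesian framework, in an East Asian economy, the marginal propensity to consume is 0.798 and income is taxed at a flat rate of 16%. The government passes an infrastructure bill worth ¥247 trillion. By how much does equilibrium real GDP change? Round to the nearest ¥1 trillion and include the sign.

+¥749 trillion

Spending multiplier = 1/(1 − c(1−t)) = 1/(1 − 0.798×0.84) = 1/0.32968 ≈ 3.033.
ΔY = k × ΔG = (+¥247 trillion) / 0.32968 ≈ +¥749 trillion.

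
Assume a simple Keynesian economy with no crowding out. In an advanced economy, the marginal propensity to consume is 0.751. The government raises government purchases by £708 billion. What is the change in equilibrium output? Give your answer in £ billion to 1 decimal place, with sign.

Government-spending multiplier = 1/(1 − MPC) = 1/(1 − 0.751) = 1/0.249 ≈ 4.016.
ΔY = k × ΔG = (+£708 billion) / 0.249 ≈ +£2,843.4 billion.

+£2,843.4 billion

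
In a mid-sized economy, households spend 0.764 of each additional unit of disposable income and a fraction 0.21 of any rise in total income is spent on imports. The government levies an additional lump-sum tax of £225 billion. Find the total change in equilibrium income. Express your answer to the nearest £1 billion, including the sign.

−£385 billion

A lump-sum tax change of +£225 billion shifts disposable income by −£225 billion; first-round consumption changes by −c × ΔT = −0.764 × (+£225 billion) = −£171.9 billion.
Expenditure multiplier = 1/(1 − c + m) = 1/(1 − 0.764 + 0.21) = 1/0.446 ≈ 2.242.
The tax multiplier is −c × k ≈ −1.713, so ΔY = k × (−c·ΔT) = (−£171.9 billion) / 0.446 ≈ −£385 billion.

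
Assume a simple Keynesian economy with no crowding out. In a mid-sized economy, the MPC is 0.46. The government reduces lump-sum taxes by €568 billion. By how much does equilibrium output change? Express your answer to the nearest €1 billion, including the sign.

A lump-sum tax change of −€568 billion shifts disposable income by +€568 billion; first-round consumption changes by −c × ΔT = −0.46 × (−€568 billion) = +€261.28 billion.
Expenditure multiplier = 1/(1 − MPC) = 1/(1 − 0.46) = 1/0.54 ≈ 1.852.
The tax multiplier is −c × k ≈ −0.852, so ΔY = k × (−c·ΔT) = (+€261.28 billion) / 0.54 ≈ +€484 billion.

+€484 billion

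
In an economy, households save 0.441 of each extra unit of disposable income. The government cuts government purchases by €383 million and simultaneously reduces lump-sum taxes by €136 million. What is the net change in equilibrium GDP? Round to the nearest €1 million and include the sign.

MPC = 1 − MPS = 1 − 0.441 = 0.559.
Expenditure multiplier = 1/(1 − MPC) = 1/(1 − 0.559) = 1/0.441 ≈ 2.268.
ΔG contributes k·ΔG = (−€383 million) / 0.441 ≈ −€868.5 million.
ΔT of −€136 million changes first-round spending by −c·ΔT = +€76.024 million, contributing k·(−c·ΔT) = (+€76.024 million) / 0.441 ≈ +€172.4 million.
Net ΔY = k(ΔG − c·ΔT) = (−€306.976 million) / 0.441 ≈ −€696 million.

−€696 million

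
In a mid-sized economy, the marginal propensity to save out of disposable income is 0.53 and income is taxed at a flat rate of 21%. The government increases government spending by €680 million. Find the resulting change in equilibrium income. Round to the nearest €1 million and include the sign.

MPC = 1 − MPS = 1 − 0.53 = 0.47.
Spending multiplier = 1/(1 − c(1−t)) = 1/(1 − 0.47×0.79) = 1/0.6287 ≈ 1.591.
ΔY = k × ΔG = (+€680 million) / 0.6287 ≈ +€1,082 million.

+€1,082 million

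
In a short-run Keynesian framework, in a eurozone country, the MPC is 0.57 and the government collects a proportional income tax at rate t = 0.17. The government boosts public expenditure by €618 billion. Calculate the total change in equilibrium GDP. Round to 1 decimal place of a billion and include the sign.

Spending multiplier = 1/(1 − c(1−t)) = 1/(1 − 0.57×0.83) = 1/0.5269 ≈ 1.898.
ΔY = k × ΔG = (+€618 billion) / 0.5269 ≈ +€1,172.9 billion.

+€1,172.9 billion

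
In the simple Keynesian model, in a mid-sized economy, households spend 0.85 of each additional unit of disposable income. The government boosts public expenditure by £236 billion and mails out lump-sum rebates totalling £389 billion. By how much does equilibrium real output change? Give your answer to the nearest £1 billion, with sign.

+£3,778 billion

Expenditure multiplier = 1/(1 − MPC) = 1/(1 − 0.85) = 1/0.15 ≈ 6.667.
ΔG contributes k·ΔG = (+£236 billion) / 0.15 ≈ +£1,573.3 billion.
ΔT of −£389 billion changes first-round spending by −c·ΔT = +£330.65 billion, contributing k·(−c·ΔT) = (+£330.65 billion) / 0.15 ≈ +£2,204.3 billion.
Net ΔY = k(ΔG − c·ΔT) = (+£566.65 billion) / 0.15 ≈ +£3,778 billion.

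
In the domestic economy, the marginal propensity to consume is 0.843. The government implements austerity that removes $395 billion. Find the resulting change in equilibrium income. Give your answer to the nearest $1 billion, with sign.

−$2,516 billion

Government-spending multiplier = 1/(1 − MPC) = 1/(1 − 0.843) = 1/0.157 ≈ 6.369.
ΔY = k × ΔG = (−$395 billion) / 0.157 ≈ −$2,516 billion.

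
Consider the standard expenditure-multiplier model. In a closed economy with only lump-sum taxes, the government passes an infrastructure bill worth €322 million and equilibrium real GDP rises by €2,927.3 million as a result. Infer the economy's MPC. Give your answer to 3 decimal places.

0.890

Implied spending multiplier k = ΔY/ΔG = 2,927.3/322 ≈ 9.091.
Since k = 1/(1 − MPC), MPC = 1 − 1/k = 1 − ΔG/ΔY = 1 − 322/2,927.3 ≈ 0.890.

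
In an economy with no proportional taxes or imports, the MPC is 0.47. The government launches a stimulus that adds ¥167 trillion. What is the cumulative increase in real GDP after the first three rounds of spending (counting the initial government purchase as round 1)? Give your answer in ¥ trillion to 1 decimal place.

¥282.4 trillion

Round 1 adds ΔG = ¥167 trillion; each later round is MPC = 0.47 times the previous.
After 3 rounds: 167 + 78.49 + 36.8903 = ΔG·(1 − c^3)/(1 − c) = 167 × (1 − 0.103823)/0.53 ≈ ¥282.4 trillion.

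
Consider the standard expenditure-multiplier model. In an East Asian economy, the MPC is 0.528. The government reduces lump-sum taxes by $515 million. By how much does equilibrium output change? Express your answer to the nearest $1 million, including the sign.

A lump-sum tax change of −$515 million shifts disposable income by +$515 million; first-round consumption changes by −c × ΔT = −0.528 × (−$515 million) = +$271.92 million.
Expenditure multiplier = 1/(1 − MPC) = 1/(1 − 0.528) = 1/0.472 ≈ 2.119.
The tax multiplier is −c × k ≈ −1.119, so ΔY = k × (−c·ΔT) = (+$271.92 million) / 0.472 ≈ +$576 million.

+$576 million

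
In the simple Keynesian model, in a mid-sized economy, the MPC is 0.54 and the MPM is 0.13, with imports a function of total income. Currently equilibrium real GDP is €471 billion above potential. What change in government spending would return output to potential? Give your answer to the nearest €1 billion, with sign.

Spending multiplier = 1/(1 − c + m) = 1/(1 − 0.54 + 0.13) = 1/0.59 ≈ 1.695.
Need ΔY = −€471 billion, so ΔG = ΔY/k = (−€471 billion) × 0.59 ≈ −€278 billion.
The government should cut government spending by €278 billion.

−€278 billion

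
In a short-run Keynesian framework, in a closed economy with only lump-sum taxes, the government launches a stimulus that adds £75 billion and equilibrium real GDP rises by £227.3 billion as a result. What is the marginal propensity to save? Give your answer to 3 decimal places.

Implied spending multiplier k = ΔY/ΔG = 227.3/75 ≈ 3.0307.
Since k = 1/(1 − MPC), MPC = 1 − 1/k = 1 − ΔG/ΔY = 1 − 75/227.3 ≈ 0.670.
MPS = 1 − MPC = 0.330.

0.330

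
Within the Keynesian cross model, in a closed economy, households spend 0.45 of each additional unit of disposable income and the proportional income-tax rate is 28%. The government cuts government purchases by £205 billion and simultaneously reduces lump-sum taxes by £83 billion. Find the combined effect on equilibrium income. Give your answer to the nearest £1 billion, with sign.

−£248 billion

Expenditure multiplier = 1/(1 − c(1−t)) = 1/(1 − 0.45×0.72) = 1/0.676 ≈ 1.479.
ΔG contributes k·ΔG = (−£205 billion) / 0.676 ≈ −£303.3 billion.
ΔT of −£83 billion changes first-round spending by −c·ΔT = +£37.35 billion, contributing k·(−c·ΔT) = (+£37.35 billion) / 0.676 ≈ +£55.3 billion.
Net ΔY = k(ΔG − c·ΔT) = (−£167.65 billion) / 0.676 ≈ −£248 billion.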